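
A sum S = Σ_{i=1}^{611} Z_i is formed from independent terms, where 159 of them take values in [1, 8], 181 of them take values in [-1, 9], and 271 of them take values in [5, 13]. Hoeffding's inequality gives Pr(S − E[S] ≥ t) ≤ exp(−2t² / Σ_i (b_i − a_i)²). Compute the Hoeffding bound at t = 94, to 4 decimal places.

Σ(b_i − a_i)² = 159·7² + 181·10² + 271·8² = 43235.
Exponent = 2·94² / 43235 = 0.40874.
Bound = exp(−0.40874) = 0.66449.

0.6645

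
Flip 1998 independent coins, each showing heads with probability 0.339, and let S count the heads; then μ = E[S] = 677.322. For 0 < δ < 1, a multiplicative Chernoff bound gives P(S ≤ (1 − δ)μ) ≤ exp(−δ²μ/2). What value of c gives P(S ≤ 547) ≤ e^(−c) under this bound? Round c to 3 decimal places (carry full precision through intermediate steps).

12.537

Write 547 = (1 − δ)μ, so δ = 1 − 547/677.322 = 0.1924077…
Then the exponent is δ²μ/2 = (μ − 547)²/(2μ) = 12.537481.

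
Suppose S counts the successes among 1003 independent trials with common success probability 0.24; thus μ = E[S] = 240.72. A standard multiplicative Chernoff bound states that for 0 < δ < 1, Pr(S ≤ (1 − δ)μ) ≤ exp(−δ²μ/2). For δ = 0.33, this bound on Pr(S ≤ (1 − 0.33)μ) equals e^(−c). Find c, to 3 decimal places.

c = δ²μ/2 = 0.33²·240.72/2 = 13.1072.

13.107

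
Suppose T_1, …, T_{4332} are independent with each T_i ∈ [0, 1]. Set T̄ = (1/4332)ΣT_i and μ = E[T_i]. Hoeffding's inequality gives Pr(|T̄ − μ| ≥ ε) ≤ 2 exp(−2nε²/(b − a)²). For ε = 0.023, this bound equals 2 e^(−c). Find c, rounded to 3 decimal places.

c = 2nε²/(b − a)² = 2·4332·0.023² / 1² = 4.5833.

4.583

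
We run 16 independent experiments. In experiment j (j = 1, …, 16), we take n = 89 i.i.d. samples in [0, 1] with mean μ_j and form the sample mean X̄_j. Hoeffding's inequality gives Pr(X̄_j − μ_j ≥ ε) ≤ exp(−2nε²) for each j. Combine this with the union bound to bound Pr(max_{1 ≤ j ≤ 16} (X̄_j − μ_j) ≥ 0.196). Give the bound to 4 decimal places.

0.0172

Per-experiment Hoeffding bound: exp(−2·89·0.196²) = exp(−6.83805) = 0.0010722.
Union bound over 16 events: 16·0.0010722 = 0.01716.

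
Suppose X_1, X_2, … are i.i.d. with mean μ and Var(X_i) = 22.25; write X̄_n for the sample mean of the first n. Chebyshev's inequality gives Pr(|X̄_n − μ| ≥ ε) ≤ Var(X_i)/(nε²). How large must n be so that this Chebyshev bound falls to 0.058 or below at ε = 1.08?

329

Require 22.25/(n·1.08²) ≤ 0.058, i.e. n ≥ 22.25/(0.058·1.08²) = 328.893.
The smallest integer n is 329.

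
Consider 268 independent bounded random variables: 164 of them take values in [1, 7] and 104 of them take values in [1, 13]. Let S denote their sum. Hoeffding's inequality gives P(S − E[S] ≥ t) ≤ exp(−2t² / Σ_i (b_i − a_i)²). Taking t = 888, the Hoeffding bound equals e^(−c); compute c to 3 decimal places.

75.531

Σ(b_i − a_i)² = 164·6² + 104·12² = 20880.
c = 2t² / 20880 = 2·888² / 20880 = 75.5310.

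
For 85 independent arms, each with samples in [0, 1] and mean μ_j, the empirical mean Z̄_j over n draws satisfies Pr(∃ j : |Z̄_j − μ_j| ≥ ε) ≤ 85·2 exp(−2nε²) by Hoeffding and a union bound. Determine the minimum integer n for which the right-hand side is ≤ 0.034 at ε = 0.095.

Need 2·85·exp(−2nε²) ≤ 0.034, i.e. exp(−2nε²) ≤ 0.034/170.
So 2nε² ≥ ln(170/0.034) = 8.517193.
Hence n ≥ 8.517193/(2·0.095²) = 471.867.
The smallest integer n is 472.

472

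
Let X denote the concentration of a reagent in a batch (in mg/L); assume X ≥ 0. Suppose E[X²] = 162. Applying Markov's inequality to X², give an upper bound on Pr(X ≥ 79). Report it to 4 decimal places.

Since X ≥ 0, the event {X ≥ 79} is the same as {X² ≥ 6241}.
Markov's inequality applied to X² gives Pr(X² ≥ 6241) ≤ E[X²]/6241 = 162/6241 = 0.0260.

0.0260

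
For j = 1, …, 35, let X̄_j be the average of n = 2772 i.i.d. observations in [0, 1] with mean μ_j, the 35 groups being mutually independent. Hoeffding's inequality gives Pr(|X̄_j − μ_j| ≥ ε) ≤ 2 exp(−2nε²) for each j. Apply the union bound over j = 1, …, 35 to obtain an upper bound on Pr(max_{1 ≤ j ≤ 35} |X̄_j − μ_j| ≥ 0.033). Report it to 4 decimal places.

Per-experiment Hoeffding bound: 2·exp(−2·2772·0.033²) = 2·exp(−6.03742) = 0.0047754.
Union bound over 35 events: 35·0.0047754 = 0.16714.

0.1671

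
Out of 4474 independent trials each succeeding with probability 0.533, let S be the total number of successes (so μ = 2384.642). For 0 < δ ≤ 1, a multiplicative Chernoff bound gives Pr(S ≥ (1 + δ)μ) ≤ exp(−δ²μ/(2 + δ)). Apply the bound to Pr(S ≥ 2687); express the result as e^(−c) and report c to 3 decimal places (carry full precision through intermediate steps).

Write 2687 = (1 + δ)μ, so δ = 2687/2384.642 − 1 = 0.1267939…
Then the exponent is δ²μ/(2 + δ) = (2687 − μ)² / (μ·(2 + δ)) = 18.025791.

18.026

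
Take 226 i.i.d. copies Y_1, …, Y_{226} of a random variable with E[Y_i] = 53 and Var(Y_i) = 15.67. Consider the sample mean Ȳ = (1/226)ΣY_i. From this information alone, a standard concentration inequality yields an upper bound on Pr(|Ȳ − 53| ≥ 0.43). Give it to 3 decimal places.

0.375

With mean and variance of each term known, Chebyshev's inequality bounds the deviation of the sum (or sample mean).
Var(Ȳ) = Var(Y_i)/n = 15.67/226 = 0.069336.
Chebyshev: Pr(|Ȳ − 53| ≥ 0.43) ≤ Var(Ȳ)/(0.43)² = 15.67/(226·0.43²) = 0.3750.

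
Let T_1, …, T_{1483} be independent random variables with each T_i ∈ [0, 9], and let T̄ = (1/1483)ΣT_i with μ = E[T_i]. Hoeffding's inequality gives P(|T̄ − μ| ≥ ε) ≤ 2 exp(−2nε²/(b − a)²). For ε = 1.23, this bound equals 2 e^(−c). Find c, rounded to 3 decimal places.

55.398

c = 2nε²/(b − a)² = 2·1483·1.23² / 9² = 55.3983.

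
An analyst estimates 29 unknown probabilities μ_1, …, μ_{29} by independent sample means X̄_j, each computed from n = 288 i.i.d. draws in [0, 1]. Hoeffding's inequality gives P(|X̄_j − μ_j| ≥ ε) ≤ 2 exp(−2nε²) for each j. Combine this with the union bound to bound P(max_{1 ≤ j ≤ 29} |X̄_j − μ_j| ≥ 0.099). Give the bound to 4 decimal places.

Per-experiment Hoeffding bound: 2·exp(−2·288·0.099²) = 2·exp(−5.64538) = 0.0070676.
Union bound over 29 events: 29·0.0070676 = 0.20496.

0.2050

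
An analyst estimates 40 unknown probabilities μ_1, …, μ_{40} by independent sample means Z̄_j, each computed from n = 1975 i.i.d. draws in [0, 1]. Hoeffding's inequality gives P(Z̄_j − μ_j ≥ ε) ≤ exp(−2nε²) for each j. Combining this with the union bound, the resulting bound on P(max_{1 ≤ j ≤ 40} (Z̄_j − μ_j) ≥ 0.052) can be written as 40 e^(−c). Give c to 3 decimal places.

Union bound over the 40 events: P(max_{1 ≤ j ≤ 40} (Z̄_j − μ_j) ≥ 0.052) ≤ 40·exp(−2nε²) = 40 exp(−2·1975·0.052²).
So c = 2·1975·0.052² = 10.6808.

10.681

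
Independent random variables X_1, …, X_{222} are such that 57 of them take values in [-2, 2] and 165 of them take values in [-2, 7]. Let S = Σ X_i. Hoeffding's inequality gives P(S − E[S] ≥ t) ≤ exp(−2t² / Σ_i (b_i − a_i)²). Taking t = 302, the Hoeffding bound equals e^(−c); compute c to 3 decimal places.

12.776

Σ(b_i − a_i)² = 57·4² + 165·9² = 14277.
c = 2t² / 14277 = 2·302² / 14277 = 12.7764.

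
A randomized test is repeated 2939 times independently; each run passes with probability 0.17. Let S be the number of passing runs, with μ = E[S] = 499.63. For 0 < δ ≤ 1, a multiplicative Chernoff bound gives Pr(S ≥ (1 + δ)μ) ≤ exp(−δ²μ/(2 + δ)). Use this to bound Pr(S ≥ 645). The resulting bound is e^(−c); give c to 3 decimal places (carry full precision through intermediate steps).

18.462

Write 645 = (1 + δ)μ, so δ = 645/499.63 − 1 = 0.2909553…
Then the exponent is δ²μ/(2 + δ) = (645 − μ)² / (μ·(2 + δ)) = 18.462243.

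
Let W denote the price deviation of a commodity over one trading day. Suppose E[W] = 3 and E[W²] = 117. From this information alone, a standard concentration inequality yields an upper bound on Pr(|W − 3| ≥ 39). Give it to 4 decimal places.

The first two moments determine the variance, so Chebyshev's inequality is the sharpest standard bound available.
Var(W) = E[W²] − (E[W])² = 117 − 9 = 108.
Chebyshev's inequality: Pr(|W − μ| ≥ t) ≤ Var(W)/t² = 108/1521 = 0.0710.

0.0710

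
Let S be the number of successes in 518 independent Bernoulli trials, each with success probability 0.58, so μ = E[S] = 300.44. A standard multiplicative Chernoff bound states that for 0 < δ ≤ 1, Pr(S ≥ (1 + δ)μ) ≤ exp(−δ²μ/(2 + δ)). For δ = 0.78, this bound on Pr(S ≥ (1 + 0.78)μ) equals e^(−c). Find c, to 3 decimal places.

65.751

c = δ²μ/(2 + δ) = 0.78²·300.44/(2 + 0.78) = 65.7510.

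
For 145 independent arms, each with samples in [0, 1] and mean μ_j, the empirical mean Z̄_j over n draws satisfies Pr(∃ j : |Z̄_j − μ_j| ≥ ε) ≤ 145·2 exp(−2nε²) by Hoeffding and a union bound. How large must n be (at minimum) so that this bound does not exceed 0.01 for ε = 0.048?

2230

Need 2·145·exp(−2nε²) ≤ 0.01, i.e. exp(−2nε²) ≤ 0.01/290.
So 2nε² ≥ ln(290/0.01) = 10.275051.
Hence n ≥ 10.275051/(2·0.048²) = 2229.829.
The smallest integer n is 2230.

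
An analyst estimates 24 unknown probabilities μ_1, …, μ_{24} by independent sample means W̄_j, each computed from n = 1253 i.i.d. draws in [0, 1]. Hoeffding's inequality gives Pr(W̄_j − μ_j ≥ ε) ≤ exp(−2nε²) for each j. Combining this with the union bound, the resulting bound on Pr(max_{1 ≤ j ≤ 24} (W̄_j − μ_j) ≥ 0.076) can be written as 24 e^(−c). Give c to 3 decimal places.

Union bound over the 24 events: Pr(max_{1 ≤ j ≤ 24} (W̄_j − μ_j) ≥ 0.076) ≤ 24·exp(−2nε²) = 24 exp(−2·1253·0.076²).
So c = 2·1253·0.076² = 14.4747.

14.475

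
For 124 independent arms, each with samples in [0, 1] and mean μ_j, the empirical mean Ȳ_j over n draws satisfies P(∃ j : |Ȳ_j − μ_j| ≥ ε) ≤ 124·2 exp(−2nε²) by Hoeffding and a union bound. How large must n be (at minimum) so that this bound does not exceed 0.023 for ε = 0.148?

Need 2·124·exp(−2nε²) ≤ 0.023, i.e. exp(−2nε²) ≤ 0.023/248.
So 2nε² ≥ ln(248/0.023) = 9.285690.
Hence n ≥ 9.285690/(2·0.148²) = 211.963.
The smallest integer n is 212.

212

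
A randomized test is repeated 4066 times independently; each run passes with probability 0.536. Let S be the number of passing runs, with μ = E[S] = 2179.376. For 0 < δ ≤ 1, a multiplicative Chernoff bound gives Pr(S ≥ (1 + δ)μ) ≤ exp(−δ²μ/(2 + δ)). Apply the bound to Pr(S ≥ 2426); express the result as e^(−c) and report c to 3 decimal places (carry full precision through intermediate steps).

Write 2426 = (1 + δ)μ, so δ = 2426/2179.376 − 1 = 0.1131627…
Then the exponent is δ²μ/(2 + δ) = (2426 − μ)² / (μ·(2 + δ)) = 13.207043.

13.207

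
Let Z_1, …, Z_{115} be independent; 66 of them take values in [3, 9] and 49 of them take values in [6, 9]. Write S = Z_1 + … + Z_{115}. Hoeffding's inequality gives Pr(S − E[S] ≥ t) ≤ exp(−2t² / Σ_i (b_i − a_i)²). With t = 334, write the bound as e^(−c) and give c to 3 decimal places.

79.202

Σ(b_i − a_i)² = 66·6² + 49·3² = 2817.
c = 2t² / 2817 = 2·334² / 2817 = 79.2020.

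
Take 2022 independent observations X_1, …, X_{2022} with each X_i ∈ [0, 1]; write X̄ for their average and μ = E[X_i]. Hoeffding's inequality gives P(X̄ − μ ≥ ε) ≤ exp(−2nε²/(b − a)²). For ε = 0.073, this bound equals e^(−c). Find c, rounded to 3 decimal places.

c = 2nε²/(b − a)² = 2·2022·0.073² / 1² = 21.5505.

21.550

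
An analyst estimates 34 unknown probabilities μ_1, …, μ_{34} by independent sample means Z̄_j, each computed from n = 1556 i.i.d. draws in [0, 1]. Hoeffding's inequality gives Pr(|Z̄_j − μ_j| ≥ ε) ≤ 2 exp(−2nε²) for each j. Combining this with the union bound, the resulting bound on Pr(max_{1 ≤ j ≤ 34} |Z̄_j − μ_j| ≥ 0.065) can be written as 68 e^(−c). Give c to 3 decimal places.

Union bound over the 34 events: Pr(max_{1 ≤ j ≤ 34} |Z̄_j − μ_j| ≥ 0.065) ≤ 34·2·exp(−2nε²) = 68 exp(−2·1556·0.065²).
So c = 2·1556·0.065² = 13.1482.

13.148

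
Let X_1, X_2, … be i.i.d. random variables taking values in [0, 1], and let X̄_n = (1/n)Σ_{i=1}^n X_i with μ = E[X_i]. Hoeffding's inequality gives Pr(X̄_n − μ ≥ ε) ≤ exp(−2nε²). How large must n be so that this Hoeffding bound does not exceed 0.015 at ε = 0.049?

875

Require exp(−2nε²) ≤ 0.015, i.e. 2nε² ≥ ln(1/0.015) = 4.199705.
So n ≥ 4.199705 / (2·0.049²) = 874.574.
The smallest integer n is 875.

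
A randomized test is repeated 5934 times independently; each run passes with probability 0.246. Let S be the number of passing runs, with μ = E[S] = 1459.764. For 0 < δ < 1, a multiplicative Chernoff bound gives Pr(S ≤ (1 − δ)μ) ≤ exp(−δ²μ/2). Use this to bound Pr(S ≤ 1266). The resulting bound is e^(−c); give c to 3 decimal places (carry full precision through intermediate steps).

Write 1266 = (1 − δ)μ, so δ = 1 − 1266/1459.764 = 0.1327365…
Then the exponent is δ²μ/2 = (μ − 1266)²/(2μ) = 12.859780.

12.860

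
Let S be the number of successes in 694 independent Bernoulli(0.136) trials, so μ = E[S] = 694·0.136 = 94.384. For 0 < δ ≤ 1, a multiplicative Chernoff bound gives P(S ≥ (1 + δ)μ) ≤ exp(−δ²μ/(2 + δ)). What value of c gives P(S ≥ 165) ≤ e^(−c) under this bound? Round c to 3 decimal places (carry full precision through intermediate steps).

19.225

Write 165 = (1 + δ)μ, so δ = 165/94.384 − 1 = 0.7481777…
Then the exponent is δ²μ/(2 + δ) = (165 − μ)² / (μ·(2 + δ)) = 19.224854.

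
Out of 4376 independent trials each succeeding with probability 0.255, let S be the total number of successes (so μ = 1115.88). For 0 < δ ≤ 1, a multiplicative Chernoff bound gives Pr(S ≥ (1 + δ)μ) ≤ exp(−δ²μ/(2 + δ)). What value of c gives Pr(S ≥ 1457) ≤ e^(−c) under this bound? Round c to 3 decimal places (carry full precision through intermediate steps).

Write 1457 = (1 + δ)μ, so δ = 1457/1115.88 − 1 = 0.305696…
Then the exponent is δ²μ/(2 + δ) = (1457 − μ)² / (μ·(2 + δ)) = 45.226693.

45.227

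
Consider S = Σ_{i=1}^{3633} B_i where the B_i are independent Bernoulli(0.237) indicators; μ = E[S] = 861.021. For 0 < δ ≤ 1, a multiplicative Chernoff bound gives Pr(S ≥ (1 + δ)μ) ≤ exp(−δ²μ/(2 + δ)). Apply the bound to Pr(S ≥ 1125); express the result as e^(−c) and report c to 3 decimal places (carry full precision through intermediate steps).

Write 1125 = (1 + δ)μ, so δ = 1125/861.021 − 1 = 0.3065883…
Then the exponent is δ²μ/(2 + δ) = (1125 − μ)² / (μ·(2 + δ)) = 35.087702.

35.088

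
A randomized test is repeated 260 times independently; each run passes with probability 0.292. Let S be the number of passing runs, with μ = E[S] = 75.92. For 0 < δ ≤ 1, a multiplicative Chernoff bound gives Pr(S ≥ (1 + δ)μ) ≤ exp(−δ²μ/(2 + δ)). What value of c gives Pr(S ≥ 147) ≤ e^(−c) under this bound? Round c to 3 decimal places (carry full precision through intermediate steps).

Write 147 = (1 + δ)μ, so δ = 147/75.92 − 1 = 0.9362487…
Then the exponent is δ²μ/(2 + δ) = (147 − μ)² / (μ·(2 + δ)) = 22.664482.

22.664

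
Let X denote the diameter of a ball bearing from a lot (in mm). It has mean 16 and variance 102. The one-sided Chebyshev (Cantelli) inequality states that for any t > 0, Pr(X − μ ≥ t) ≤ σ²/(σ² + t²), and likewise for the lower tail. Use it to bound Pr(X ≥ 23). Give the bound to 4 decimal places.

Here σ² = 102 and t = 7, so σ² + t² = 151.
Cantelli's bound: 102/151 = 0.6755.

0.6755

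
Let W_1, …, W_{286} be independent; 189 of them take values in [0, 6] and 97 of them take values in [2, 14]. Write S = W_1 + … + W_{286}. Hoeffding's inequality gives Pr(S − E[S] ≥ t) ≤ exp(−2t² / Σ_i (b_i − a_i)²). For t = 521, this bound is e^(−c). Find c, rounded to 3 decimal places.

26.135

Σ(b_i − a_i)² = 189·6² + 97·12² = 20772.
c = 2t² / 20772 = 2·521² / 20772 = 26.1353.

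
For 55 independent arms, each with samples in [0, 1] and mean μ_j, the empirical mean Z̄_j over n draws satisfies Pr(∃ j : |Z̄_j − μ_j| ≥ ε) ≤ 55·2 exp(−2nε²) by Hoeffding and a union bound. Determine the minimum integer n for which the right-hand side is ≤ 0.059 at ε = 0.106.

336

Need 2·55·exp(−2nε²) ≤ 0.059, i.e. exp(−2nε²) ≤ 0.059/110.
So 2nε² ≥ ln(110/0.059) = 7.530698.
Hence n ≥ 7.530698/(2·0.106²) = 335.115.
The smallest integer n is 336.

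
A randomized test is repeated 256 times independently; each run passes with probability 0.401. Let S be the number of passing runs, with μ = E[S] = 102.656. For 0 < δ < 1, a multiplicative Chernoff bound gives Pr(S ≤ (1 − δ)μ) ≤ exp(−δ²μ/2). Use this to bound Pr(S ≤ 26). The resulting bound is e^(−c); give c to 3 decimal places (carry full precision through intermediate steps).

Write 26 = (1 − δ)μ, so δ = 1 − 26/102.656 = 0.7467269…
Then the exponent is δ²μ/2 = (μ − 26)²/(2μ) = 28.620550.

28.621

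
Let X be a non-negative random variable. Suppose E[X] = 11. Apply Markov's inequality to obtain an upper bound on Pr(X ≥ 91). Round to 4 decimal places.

0.1209

Markov's inequality: for a non-negative random variable, Pr(X ≥ a) ≤ E[X]/a.
Here E[X] = 11 and a = 91, so the bound is 11/91 = 0.1209.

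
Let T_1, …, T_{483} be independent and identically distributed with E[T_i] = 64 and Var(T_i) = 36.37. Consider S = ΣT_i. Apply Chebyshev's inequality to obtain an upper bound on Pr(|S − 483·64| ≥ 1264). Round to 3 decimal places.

Var(S) = n·Var(T_i) = 483·36.37 = 17566.71.
Chebyshev: Pr(|S − 483·64| ≥ 1264) ≤ Var(S)/1264² = 17566.71/1597696 = 0.0110.

0.011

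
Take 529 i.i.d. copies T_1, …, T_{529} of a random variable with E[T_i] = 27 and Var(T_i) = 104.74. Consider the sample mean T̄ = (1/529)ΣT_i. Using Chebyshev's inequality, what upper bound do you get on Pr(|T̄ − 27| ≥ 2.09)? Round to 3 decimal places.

0.045

Var(T̄) = Var(T_i)/n = 104.74/529 = 0.198.
Chebyshev: Pr(|T̄ − 27| ≥ 2.09) ≤ Var(T̄)/(2.09)² = 104.74/(529·2.09²) = 0.0453.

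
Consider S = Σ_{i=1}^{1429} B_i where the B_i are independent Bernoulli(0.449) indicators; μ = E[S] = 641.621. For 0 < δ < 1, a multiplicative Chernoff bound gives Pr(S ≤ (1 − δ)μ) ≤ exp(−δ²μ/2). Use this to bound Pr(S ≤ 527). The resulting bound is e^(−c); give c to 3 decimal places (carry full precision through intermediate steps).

Write 527 = (1 − δ)μ, so δ = 1 − 527/641.621 = 0.1786428…
Then the exponent is δ²μ/2 = (μ − 527)²/(2μ) = 10.238111.

10.238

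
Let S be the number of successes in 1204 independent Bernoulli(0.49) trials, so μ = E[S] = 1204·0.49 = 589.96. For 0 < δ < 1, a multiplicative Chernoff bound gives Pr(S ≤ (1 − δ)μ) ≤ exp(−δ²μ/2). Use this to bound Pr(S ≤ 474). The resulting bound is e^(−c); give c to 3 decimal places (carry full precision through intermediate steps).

Write 474 = (1 − δ)μ, so δ = 1 − 474/589.96 = 0.1965557…
Then the exponent is δ²μ/2 = (μ − 474)²/(2μ) = 11.396299.

11.396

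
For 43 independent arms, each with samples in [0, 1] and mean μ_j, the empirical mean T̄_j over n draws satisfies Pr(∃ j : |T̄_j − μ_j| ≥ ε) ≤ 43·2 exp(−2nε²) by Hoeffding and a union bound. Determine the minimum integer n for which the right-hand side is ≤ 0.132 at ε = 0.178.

103

Need 2·43·exp(−2nε²) ≤ 0.132, i.e. exp(−2nε²) ≤ 0.132/86.
So 2nε² ≥ ln(86/0.132) = 6.479301.
Hence n ≥ 6.479301/(2·0.178²) = 102.249.
The smallest integer n is 103.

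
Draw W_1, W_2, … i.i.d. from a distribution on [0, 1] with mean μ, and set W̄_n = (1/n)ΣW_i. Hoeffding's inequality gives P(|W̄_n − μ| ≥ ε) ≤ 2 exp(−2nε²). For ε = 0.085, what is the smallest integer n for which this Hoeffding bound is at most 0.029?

293

Require 2·exp(−2nε²) ≤ 0.029, i.e. 2nε² ≥ ln(2/0.029) = 4.233607.
So n ≥ 4.233607 / (2·0.085²) = 292.983.
The smallest integer n is 293.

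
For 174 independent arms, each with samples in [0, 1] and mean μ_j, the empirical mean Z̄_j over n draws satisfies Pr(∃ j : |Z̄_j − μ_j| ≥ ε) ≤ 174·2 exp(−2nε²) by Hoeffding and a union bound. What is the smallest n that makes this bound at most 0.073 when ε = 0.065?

1003

Need 2·174·exp(−2nε²) ≤ 0.073, i.e. exp(−2nε²) ≤ 0.073/348.
So 2nε² ≥ ln(348/0.073) = 8.469498.
Hence n ≥ 8.469498/(2·0.065²) = 1002.307.
The smallest integer n is 1003.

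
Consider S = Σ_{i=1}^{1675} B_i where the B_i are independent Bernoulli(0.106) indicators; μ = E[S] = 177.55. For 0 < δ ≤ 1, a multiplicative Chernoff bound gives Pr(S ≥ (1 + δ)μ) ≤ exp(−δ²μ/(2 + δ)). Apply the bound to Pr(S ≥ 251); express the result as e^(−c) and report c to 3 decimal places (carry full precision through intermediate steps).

Write 251 = (1 + δ)μ, so δ = 251/177.55 − 1 = 0.4136863…
Then the exponent is δ²μ/(2 + δ) = (251 − μ)² / (μ·(2 + δ)) = 12.588735.

12.589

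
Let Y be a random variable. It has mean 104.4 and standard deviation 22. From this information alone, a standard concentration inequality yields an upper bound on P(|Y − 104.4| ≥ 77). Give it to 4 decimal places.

0.0816

Mean and variance are known, so Chebyshev's inequality applies.
Chebyshev: P(|Y − μ| ≥ t) ≤ Var(Y)/t².
Var(Y) = σ² = 22² = 484.
Bound = 484 / 5929 = 0.0816.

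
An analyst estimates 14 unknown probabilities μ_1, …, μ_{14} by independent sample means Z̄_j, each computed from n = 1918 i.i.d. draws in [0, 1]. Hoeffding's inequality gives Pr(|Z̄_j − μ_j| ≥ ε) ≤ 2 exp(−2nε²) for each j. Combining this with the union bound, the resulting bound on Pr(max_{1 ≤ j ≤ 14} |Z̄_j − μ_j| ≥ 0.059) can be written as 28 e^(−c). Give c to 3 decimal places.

13.353

Union bound over the 14 events: Pr(max_{1 ≤ j ≤ 14} |Z̄_j − μ_j| ≥ 0.059) ≤ 14·2·exp(−2nε²) = 28 exp(−2·1918·0.059²).
So c = 2·1918·0.059² = 13.3531.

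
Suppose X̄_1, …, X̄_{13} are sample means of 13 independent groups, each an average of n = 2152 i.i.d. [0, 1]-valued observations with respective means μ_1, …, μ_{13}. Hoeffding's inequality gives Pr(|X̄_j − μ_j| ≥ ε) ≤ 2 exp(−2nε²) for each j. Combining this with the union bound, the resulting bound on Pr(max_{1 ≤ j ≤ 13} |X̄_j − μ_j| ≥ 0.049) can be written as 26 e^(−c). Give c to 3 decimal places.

Union bound over the 13 events: Pr(max_{1 ≤ j ≤ 13} |X̄_j − μ_j| ≥ 0.049) ≤ 13·2·exp(−2nε²) = 26 exp(−2·2152·0.049²).
So c = 2·2152·0.049² = 10.3339.

10.334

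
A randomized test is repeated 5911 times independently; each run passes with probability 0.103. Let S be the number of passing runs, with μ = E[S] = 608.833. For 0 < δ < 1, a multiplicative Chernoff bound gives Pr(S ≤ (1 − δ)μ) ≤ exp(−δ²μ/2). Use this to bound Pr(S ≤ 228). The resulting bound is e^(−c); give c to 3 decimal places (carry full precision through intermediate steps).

Write 228 = (1 − δ)μ, so δ = 1 − 228/608.833 = 0.6255131…
Then the exponent is δ²μ/2 = (μ − 228)²/(2μ) = 119.108010.

119.108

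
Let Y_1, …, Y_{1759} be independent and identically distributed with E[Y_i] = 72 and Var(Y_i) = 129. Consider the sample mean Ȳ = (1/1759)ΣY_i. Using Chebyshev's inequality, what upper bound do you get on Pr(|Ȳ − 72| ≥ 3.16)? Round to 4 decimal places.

0.0073

Var(Ȳ) = Var(Y_i)/n = 129/1759 = 0.073337.
Chebyshev: Pr(|Ȳ − 72| ≥ 3.16) ≤ Var(Ȳ)/(3.16)² = 129/(1759·3.16²) = 0.0073.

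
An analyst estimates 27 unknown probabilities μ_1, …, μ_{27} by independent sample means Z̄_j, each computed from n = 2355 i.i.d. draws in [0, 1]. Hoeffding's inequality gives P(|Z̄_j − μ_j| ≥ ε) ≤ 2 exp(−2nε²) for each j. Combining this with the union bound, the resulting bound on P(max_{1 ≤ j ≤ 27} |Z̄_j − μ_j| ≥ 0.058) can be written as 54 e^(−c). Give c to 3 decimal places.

15.844

Union bound over the 27 events: P(max_{1 ≤ j ≤ 27} |Z̄_j − μ_j| ≥ 0.058) ≤ 27·2·exp(−2nε²) = 54 exp(−2·2355·0.058²).
So c = 2·2355·0.058² = 15.8444.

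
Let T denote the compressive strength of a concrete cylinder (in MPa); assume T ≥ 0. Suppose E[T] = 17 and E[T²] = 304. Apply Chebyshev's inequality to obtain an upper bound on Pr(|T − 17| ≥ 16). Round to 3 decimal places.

Var(T) = E[T²] − (E[T])² = 304 − 289 = 15.
Chebyshev's inequality: Pr(|T − μ| ≥ t) ≤ Var(T)/t² = 15/256 = 0.0586.

0.059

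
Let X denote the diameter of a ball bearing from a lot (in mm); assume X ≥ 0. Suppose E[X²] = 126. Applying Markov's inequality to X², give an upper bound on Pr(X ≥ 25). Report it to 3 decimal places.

0.202

Since X ≥ 0, the event {X ≥ 25} is the same as {X² ≥ 625}.
Markov's inequality applied to X² gives Pr(X² ≥ 625) ≤ E[X²]/625 = 126/625 = 0.2016.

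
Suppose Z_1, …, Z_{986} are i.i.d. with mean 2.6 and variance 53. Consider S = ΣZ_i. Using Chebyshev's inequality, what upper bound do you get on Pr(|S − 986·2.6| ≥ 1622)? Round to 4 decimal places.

Var(S) = n·Var(Z_i) = 986·53 = 52258.
Chebyshev: Pr(|S − 986·2.6| ≥ 1622) ≤ Var(S)/1622² = 52258/2630884 = 0.0199.

0.0199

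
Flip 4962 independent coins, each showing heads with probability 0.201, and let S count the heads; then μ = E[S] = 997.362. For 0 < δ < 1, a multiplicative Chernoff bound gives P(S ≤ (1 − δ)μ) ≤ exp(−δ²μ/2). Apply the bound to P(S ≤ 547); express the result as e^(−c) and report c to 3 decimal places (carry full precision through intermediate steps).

Write 547 = (1 − δ)μ, so δ = 1 − 547/997.362 = 0.4515532…
Then the exponent is δ²μ/2 = (μ − 547)²/(2μ) = 101.681201.

101.681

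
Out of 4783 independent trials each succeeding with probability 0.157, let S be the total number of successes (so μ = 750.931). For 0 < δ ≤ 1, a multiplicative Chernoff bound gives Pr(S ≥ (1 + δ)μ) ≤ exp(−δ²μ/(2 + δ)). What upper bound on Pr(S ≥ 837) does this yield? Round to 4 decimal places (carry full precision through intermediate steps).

Write 837 = (1 + δ)μ, so δ = 837/750.931 − 1 = 0.1146164…
Then the exponent is δ²μ/(2 + δ) = (837 − μ)² / (μ·(2 + δ)) = 4.665110.
Bound = exp(−4.665110) = 0.00942.

0.0094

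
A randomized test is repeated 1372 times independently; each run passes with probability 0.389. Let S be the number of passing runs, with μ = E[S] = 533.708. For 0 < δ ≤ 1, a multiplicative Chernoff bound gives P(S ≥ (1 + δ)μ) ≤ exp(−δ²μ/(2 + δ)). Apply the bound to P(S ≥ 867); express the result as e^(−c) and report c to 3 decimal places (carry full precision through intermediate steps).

Write 867 = (1 + δ)μ, so δ = 867/533.708 − 1 = 0.6244838…
Then the exponent is δ²μ/(2 + δ) = (867 − μ)² / (μ·(2 + δ)) = 79.305292.

79.305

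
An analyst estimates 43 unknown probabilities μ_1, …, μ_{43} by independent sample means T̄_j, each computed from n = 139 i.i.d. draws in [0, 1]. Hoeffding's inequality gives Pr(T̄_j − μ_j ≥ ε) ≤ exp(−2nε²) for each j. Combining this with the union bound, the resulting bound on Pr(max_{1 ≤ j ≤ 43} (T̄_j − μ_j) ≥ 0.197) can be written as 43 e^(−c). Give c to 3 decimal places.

10.789

Union bound over the 43 events: Pr(max_{1 ≤ j ≤ 43} (T̄_j − μ_j) ≥ 0.197) ≤ 43·exp(−2nε²) = 43 exp(−2·139·0.197²).
So c = 2·139·0.197² = 10.7889.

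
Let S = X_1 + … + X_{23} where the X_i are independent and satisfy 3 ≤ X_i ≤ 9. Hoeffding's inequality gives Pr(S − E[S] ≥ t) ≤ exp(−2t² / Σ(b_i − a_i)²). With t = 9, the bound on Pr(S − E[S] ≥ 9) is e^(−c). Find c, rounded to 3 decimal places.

0.196

Σ(b_i − a_i)² = 23·(6)² = 828.
c = 2t²/828 = 2·9²/828 = 0.1957.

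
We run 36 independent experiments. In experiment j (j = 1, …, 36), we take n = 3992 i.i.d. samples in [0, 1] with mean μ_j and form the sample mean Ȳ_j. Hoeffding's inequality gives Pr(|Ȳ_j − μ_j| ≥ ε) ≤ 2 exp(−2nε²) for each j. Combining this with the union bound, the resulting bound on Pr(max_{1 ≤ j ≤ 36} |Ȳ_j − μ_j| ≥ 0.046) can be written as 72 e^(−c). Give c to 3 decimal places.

16.894

Union bound over the 36 events: Pr(max_{1 ≤ j ≤ 36} |Ȳ_j − μ_j| ≥ 0.046) ≤ 36·2·exp(−2nε²) = 72 exp(−2·3992·0.046²).
So c = 2·3992·0.046² = 16.8941.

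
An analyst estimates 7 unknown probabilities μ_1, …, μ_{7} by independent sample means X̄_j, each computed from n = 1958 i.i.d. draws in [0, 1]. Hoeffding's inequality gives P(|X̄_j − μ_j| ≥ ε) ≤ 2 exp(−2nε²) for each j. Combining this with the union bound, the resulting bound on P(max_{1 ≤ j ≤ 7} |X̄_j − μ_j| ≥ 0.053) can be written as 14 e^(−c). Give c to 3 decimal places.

Union bound over the 7 events: P(max_{1 ≤ j ≤ 7} |X̄_j − μ_j| ≥ 0.053) ≤ 7·2·exp(−2nε²) = 14 exp(−2·1958·0.053²).
So c = 2·1958·0.053² = 11.0000.

11.000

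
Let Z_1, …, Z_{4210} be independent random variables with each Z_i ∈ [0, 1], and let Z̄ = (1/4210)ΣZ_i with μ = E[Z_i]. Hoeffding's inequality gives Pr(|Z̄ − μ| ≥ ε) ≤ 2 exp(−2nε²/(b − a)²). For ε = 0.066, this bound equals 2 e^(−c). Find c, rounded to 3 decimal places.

c = 2nε²/(b − a)² = 2·4210·0.066² / 1² = 36.6775.

36.678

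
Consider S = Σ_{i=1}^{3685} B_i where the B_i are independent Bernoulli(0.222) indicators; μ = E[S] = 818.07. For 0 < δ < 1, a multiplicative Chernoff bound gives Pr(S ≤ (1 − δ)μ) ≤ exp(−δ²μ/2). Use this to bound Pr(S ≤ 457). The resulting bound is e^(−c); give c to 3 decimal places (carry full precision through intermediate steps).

Write 457 = (1 − δ)μ, so δ = 1 − 457/818.07 = 0.4413681…
Then the exponent is δ²μ/2 = (μ − 457)²/(2μ) = 79.682390.

79.682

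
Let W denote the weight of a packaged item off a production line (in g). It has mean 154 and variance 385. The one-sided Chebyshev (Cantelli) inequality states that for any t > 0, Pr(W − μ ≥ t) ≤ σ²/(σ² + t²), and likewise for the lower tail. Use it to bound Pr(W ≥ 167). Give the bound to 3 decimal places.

Here σ² = 385 and t = 13, so σ² + t² = 554.
Cantelli's bound: 385/554 = 0.6949.

0.695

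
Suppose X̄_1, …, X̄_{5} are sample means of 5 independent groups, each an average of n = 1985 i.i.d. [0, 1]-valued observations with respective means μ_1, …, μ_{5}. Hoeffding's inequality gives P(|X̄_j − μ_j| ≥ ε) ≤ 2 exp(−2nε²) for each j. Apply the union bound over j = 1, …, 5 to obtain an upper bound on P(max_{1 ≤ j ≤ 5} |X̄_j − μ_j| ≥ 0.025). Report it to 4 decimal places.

0.8364

Per-experiment Hoeffding bound: 2·exp(−2·1985·0.025²) = 2·exp(−2.48125) = 0.16728.
Union bound over 5 events: 5·0.16728 = 0.83639.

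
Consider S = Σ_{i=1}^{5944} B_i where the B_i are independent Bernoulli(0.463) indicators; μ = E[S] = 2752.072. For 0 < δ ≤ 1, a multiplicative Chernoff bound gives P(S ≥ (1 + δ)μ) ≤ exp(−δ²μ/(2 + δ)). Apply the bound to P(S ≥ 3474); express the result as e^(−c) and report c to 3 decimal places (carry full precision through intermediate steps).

Write 3474 = (1 + δ)μ, so δ = 3474/2752.072 − 1 = 0.2623216…
Then the exponent is δ²μ/(2 + δ) = (3474 − μ)² / (μ·(2 + δ)) = 83.709285.

83.709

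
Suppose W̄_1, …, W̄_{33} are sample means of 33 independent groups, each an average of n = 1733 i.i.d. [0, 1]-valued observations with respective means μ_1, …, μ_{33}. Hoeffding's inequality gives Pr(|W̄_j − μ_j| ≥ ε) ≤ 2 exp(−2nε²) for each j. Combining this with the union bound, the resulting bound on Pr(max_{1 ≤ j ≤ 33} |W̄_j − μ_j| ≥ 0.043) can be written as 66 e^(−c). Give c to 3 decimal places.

Union bound over the 33 events: Pr(max_{1 ≤ j ≤ 33} |W̄_j − μ_j| ≥ 0.043) ≤ 33·2·exp(−2nε²) = 66 exp(−2·1733·0.043²).
So c = 2·1733·0.043² = 6.4086.

6.409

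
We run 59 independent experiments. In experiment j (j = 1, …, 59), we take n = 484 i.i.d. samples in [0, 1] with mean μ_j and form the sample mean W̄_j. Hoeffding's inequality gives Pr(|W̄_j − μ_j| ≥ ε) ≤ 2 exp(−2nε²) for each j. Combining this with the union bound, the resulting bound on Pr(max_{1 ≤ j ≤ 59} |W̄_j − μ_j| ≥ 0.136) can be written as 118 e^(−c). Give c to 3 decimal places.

17.904

Union bound over the 59 events: Pr(max_{1 ≤ j ≤ 59} |W̄_j − μ_j| ≥ 0.136) ≤ 59·2·exp(−2nε²) = 118 exp(−2·484·0.136²).
So c = 2·484·0.136² = 17.9041.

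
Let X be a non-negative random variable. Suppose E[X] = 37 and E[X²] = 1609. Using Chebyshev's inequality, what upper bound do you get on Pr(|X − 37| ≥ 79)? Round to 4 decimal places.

Var(X) = E[X²] − (E[X])² = 1609 − 1369 = 240.
Chebyshev's inequality: Pr(|X − μ| ≥ t) ≤ Var(X)/t² = 240/6241 = 0.0385.

0.0385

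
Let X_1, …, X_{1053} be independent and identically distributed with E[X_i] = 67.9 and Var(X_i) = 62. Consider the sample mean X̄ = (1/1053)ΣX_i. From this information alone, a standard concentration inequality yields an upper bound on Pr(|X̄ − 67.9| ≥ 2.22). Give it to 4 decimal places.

With mean and variance of each term known, Chebyshev's inequality bounds the deviation of the sum (or sample mean).
Var(X̄) = Var(X_i)/n = 62/1053 = 0.058879.
Chebyshev: Pr(|X̄ − 67.9| ≥ 2.22) ≤ Var(X̄)/(2.22)² = 62/(1053·2.22²) = 0.0119.

0.0119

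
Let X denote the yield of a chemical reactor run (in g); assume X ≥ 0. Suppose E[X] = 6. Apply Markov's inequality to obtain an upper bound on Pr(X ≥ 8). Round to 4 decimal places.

0.7500

Markov's inequality: for a non-negative random variable, Pr(X ≥ a) ≤ E[X]/a.
Here E[X] = 6 and a = 8, so the bound is 6/8 = 0.7500.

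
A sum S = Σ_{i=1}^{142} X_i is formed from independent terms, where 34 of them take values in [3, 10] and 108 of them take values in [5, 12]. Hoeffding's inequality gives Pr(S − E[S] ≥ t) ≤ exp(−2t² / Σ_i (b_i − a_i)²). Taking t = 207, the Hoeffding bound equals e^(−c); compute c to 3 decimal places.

12.316

Σ(b_i − a_i)² = 34·7² + 108·7² = 6958.
c = 2t² / 6958 = 2·207² / 6958 = 12.3165.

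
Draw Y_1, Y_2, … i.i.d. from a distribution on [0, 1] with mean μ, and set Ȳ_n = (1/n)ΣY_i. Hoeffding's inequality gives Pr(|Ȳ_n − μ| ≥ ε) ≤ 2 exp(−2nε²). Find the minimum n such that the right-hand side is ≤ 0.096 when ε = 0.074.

278

Require 2·exp(−2nε²) ≤ 0.096, i.e. 2nε² ≥ ln(2/0.096) = 3.036554.
So n ≥ 3.036554 / (2·0.074²) = 277.260.
The smallest integer n is 278.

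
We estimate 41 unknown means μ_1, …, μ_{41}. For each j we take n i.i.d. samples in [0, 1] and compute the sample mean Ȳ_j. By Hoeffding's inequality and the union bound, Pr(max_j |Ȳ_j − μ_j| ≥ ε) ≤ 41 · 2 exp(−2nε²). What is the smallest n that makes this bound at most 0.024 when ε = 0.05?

Need 2·41·exp(−2nε²) ≤ 0.024, i.e. exp(−2nε²) ≤ 0.024/82.
So 2nε² ≥ ln(82/0.024) = 8.136421.
Hence n ≥ 8.136421/(2·0.05²) = 1627.284.
The smallest integer n is 1628.

1628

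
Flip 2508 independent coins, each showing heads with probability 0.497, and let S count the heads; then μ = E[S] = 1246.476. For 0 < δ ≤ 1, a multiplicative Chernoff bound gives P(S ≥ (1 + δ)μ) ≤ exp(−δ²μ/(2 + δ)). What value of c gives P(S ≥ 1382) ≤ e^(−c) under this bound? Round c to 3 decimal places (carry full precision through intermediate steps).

Write 1382 = (1 + δ)μ, so δ = 1382/1246.476 − 1 = 0.1087257…
Then the exponent is δ²μ/(2 + δ) = (1382 − μ)² / (μ·(2 + δ)) = 6.987606.

6.988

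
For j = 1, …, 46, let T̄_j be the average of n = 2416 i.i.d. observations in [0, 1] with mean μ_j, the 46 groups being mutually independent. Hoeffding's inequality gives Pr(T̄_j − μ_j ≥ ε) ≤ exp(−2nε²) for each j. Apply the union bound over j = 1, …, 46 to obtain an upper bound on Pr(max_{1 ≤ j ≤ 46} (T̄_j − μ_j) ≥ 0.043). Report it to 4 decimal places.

0.0061

Per-experiment Hoeffding bound: exp(−2·2416·0.043²) = exp(−8.93437) = 0.00013178.
Union bound over 46 events: 46·0.00013178 = 0.00606.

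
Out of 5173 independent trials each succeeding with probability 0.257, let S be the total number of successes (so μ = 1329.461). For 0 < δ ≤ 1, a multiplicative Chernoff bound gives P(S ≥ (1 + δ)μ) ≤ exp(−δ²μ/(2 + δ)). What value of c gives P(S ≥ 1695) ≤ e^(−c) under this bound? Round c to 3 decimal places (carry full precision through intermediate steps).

Write 1695 = (1 + δ)μ, so δ = 1695/1329.461 − 1 = 0.2749528…
Then the exponent is δ²μ/(2 + δ) = (1695 − μ)² / (μ·(2 + δ)) = 44.179363.

44.179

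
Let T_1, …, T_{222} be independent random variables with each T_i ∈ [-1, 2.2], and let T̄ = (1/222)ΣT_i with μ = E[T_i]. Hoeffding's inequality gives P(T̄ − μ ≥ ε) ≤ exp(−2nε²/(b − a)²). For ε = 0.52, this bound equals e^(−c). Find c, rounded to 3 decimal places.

11.724

c = 2nε²/(b − a)² = 2·222·0.52² / 3.2² = 11.7244.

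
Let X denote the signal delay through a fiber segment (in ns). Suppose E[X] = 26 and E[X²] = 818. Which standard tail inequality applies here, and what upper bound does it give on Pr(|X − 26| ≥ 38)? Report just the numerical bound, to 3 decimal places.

0.098

The first two moments determine the variance, so Chebyshev's inequality is the sharpest standard bound available.
Var(X) = E[X²] − (E[X])² = 818 − 676 = 142.
Chebyshev's inequality: Pr(|X − μ| ≥ t) ≤ Var(X)/t² = 142/1444 = 0.0983.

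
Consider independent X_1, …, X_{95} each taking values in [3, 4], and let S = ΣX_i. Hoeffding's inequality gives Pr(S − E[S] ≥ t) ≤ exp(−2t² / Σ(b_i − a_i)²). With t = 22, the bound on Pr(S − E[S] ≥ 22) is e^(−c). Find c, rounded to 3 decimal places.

10.189

Σ(b_i − a_i)² = 95·(1)² = 95.
c = 2t²/95 = 2·22²/95 = 10.1895.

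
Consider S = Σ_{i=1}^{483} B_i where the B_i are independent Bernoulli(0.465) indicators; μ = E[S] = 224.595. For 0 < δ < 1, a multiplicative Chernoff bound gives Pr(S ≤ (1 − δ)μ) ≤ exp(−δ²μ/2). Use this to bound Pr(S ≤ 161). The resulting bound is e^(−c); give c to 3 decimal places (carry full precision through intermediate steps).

9.004

Write 161 = (1 − δ)μ, so δ = 1 − 161/224.595 = 0.2831541…
Then the exponent is δ²μ/2 = (μ − 161)²/(2μ) = 9.003593.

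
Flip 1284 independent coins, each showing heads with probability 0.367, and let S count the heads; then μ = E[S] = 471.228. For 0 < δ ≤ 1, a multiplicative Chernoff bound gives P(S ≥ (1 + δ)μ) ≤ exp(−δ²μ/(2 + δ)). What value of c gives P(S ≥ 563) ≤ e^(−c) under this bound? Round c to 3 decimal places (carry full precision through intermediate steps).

Write 563 = (1 + δ)μ, so δ = 563/471.228 − 1 = 0.1947507…
Then the exponent is δ²μ/(2 + δ) = (563 − μ)² / (μ·(2 + δ)) = 8.143369.

8.143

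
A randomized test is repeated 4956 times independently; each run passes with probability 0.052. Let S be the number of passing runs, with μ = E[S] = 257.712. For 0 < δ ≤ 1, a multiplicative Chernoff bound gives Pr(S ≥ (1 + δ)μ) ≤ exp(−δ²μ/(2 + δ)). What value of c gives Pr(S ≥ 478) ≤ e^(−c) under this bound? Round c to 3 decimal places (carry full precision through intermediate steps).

Write 478 = (1 + δ)μ, so δ = 478/257.712 − 1 = 0.8547836…
Then the exponent is δ²μ/(2 + δ) = (478 − μ)² / (μ·(2 + δ)) = 65.958966.

65.959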